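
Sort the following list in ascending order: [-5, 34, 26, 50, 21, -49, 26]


Original list: [-5, 34, 26, 50, 21, -49, 26]
Repeatedly take the smallest remaining element:
  Remaining [-5, 34, 26, 50, 21, -49, 26] -> smallest is -49
  Remaining [-5, 34, 26, 50, 21, 26] -> smallest is -5
  Remaining [34, 26, 50, 21, 26] -> smallest is 21
  Remaining [34, 26, 50, 26] -> smallest is 26
  Remaining [34, 50, 26] -> smallest is 26
  Remaining [34, 50] -> smallest is 34
  Remaining [50] -> smallest is 50
Collecting the picks in order gives the sorted list.
Final answer: [-49, -5, 21, 26, 26, 34, 50]


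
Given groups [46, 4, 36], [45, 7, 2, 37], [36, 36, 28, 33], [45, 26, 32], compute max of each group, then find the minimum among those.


Find max of each group:
  Group 1: [46, 4, 36] -> max = 46
  Group 2: [45, 7, 2, 37] -> max = 45
  Group 3: [36, 36, 28, 33] -> max = 36
  Group 4: [45, 26, 32] -> max = 45
Maxes: [46, 45, 36, 45]
Minimum of maxes = 36
Final answer: 36


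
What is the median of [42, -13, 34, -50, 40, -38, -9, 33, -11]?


First, sort the list: [-50, -38, -13, -11, -9, 33, 34, 40, 42]
The list has 9 elements (odd count).
The middle index is 4 (0-based), and the element there is -9.
Final answer: -9


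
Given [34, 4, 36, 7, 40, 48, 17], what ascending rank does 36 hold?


Sort ascending: [4, 7, 17, 34, 36, 40, 48]
Find 36 in the sorted list.
36 is at position 5 (1-indexed).
Final answer: 5


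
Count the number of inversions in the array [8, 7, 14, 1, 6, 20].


For each element, count the later elements that are smaller than it:
  8 (index 0): smaller elements after it = [7, 1, 6] -> 3
  7 (index 1): smaller elements after it = [1, 6] -> 2
  14 (index 2): smaller elements after it = [1, 6] -> 2
  1 (index 3): smaller elements after it = [] -> 0
  6 (index 4): smaller elements after it = [] -> 0
Total inversions = 3 + 2 + 2 + 0 + 0 = 7
Final answer: 7


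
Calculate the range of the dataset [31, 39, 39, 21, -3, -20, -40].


Maximum value: 39
Minimum value: -40
Range = 39 - (-40) = 79
Final answer: 79


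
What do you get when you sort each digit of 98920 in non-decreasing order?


The number 98920 has digits: 9, 8, 9, 2, 0
Sorted: 0, 2, 8, 9, 9
Joining the sorted digits gives the result.
Final answer: 02899


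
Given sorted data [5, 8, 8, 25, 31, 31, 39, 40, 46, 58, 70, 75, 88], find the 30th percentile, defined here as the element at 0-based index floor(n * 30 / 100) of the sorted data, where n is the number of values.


The dataset has n = 13 elements.
Index = floor(13 * 30 / 100) = floor(390 / 100) = floor(3.9) = 3
Counting from index 0 in the sorted data, the element at index 3 is 25.
Final answer: 25


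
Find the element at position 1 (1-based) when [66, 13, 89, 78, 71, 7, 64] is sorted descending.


Sort descending: [89, 78, 71, 66, 64, 13, 7]
The 1st element (1-indexed) is at index 0.
Value = 89
Final answer: 89


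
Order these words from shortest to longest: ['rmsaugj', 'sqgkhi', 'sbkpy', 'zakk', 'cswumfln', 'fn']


Compute lengths:
  'rmsaugj' has length 7
  'sqgkhi' has length 6
  'sbkpy' has length 5
  'zakk' has length 4
  'cswumfln' has length 8
  'fn' has length 2
Lengths in increasing order: 2 < 4 < 5 < 6 < 7 < 8
Listing the words in that order gives the answer.
Final answer: ['fn', 'zakk', 'sbkpy', 'sqgkhi', 'rmsaugj', 'cswumfln']


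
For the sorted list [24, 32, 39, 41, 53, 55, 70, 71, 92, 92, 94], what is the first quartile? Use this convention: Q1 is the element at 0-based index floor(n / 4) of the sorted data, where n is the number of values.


The list has n = 11 elements.
Q1 index = floor(11 / 4) = floor(2.75) = 2
Counting from index 0 in the sorted data, the element at index 2 is 39.
Final answer: 39


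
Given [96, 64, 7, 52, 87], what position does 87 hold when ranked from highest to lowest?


Sort descending: [96, 87, 64, 52, 7]
Find 87 in the sorted list.
87 is at position 2.
Final answer: 2


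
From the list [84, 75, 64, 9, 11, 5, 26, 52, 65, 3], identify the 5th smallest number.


Sort ascending: [3, 5, 9, 11, 26, 52, 64, 65, 75, 84]
The 5th element (1-indexed) is at index 4.
Value = 26
Final answer: 26


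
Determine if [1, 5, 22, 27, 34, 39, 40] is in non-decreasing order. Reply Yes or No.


Check consecutive pairs:
  1 <= 5? True
  5 <= 22? True
  22 <= 27? True
  27 <= 34? True
  34 <= 39? True
  39 <= 40? True
Every consecutive pair is in order, so the list is non-decreasing.
Final answer: Yes


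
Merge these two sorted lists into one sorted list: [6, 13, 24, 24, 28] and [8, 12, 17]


List A: [6, 13, 24, 24, 28]
List B: [8, 12, 17]
Repeatedly compare the front elements and take the smaller:
  6 vs 8 -> take 6
  13 vs 8 -> take 8
  13 vs 12 -> take 12
  13 vs 17 -> take 13
  24 vs 17 -> take 17
  B is exhausted; append the rest of A: [24, 24, 28]
Final answer: [6, 8, 12, 13, 17, 24, 24, 28]


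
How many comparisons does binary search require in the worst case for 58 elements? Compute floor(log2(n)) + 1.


Binary search halves the search space each step.
Maximum comparisons = floor(log2(58)) + 1
log2(58) = 5.858
floor(log2(58)) = 5, so 5 + 1 = 6
Final answer: 6


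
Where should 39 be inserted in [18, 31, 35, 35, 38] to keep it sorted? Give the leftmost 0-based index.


List is sorted: [18, 31, 35, 35, 38]
We need the leftmost position where 39 can be inserted, i.e. the first index whose element is >= 39 (or the end of the list if none is).
Binary search with low=0, high=5 (0-based indices):
  low=0, high=5, mid=2: a[2]=35 < 39, so low = 3
  low=3, high=5, mid=4: a[4]=38 < 39, so low = 5
Now low = high = 5, so the insertion index is 5.
Final answer: 5


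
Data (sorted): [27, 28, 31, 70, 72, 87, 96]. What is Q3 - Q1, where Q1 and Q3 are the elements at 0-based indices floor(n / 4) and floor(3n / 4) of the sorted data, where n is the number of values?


The data has n = 7 elements.
Q1 index = floor(7 / 4) = floor(1.75) = 1; Q3 index = floor(3 * 7 / 4) = floor(5.25) = 5
Q1 = element at index 1 = 28
Q3 = element at index 5 = 87
IQR = 87 - 28 = 59
Final answer: 59


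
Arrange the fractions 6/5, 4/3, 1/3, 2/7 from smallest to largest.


Convert to decimal for comparison:
  6/5 = 1.2
  4/3 = 1.3333
  1/3 = 0.3333
  2/7 = 0.2857
Decimals in increasing order: 0.2857 < 0.3333 < 1.2 < 1.3333
Writing each back as its fraction gives the sorted order.
Final answer: 2/7, 1/3, 6/5, 4/3


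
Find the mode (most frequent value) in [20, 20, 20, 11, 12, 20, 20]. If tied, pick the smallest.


Count the frequency of each value:
  11 appears 1 time(s)
  12 appears 1 time(s)
  20 appears 5 time(s)
Maximum frequency is 5.
Only 20 reaches that frequency, so it is the mode.
Final answer: 20


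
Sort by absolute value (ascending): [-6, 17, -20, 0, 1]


Compute absolute values:
  |-6| = 6
  |17| = 17
  |-20| = 20
  |0| = 0
  |1| = 1
Absolute values in increasing order: 0 < 1 < 6 < 17 < 20
Listing the original numbers in that order gives the answer.
Final answer: [0, 1, -6, 17, -20]


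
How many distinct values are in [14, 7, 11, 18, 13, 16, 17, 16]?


List all unique values:
Distinct values: [7, 11, 13, 14, 16, 17, 18]
Count = 7
Final answer: 7


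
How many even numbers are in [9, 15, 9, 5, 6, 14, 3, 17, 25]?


Check each element:
  9 is odd
  15 is odd
  9 is odd
  5 is odd
  6 is even
  14 is even
  3 is odd
  17 is odd
  25 is odd
Evens: [6, 14]
Count of evens = 2
Final answer: 2


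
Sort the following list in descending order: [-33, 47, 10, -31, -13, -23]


Original list: [-33, 47, 10, -31, -13, -23]
Repeatedly take the largest remaining element:
  Remaining [-33, 47, 10, -31, -13, -23] -> largest is 47
  Remaining [-33, 10, -31, -13, -23] -> largest is 10
  Remaining [-33, -31, -13, -23] -> largest is -13
  Remaining [-33, -31, -23] -> largest is -23
  Remaining [-33, -31] -> largest is -31
  Remaining [-33] -> largest is -33
Collecting the picks in order gives the descending list.
Final answer: [47, 10, -13, -23, -31, -33]


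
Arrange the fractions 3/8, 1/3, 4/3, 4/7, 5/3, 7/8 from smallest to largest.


Convert to decimal for comparison:
  3/8 = 0.375
  1/3 = 0.3333
  4/3 = 1.3333
  4/7 = 0.5714
  5/3 = 1.6667
  7/8 = 0.875
Decimals in increasing order: 0.3333 < 0.375 < 0.5714 < 0.875 < 1.3333 < 1.6667
Writing each back as its fraction gives the sorted order.
Final answer: 1/3, 3/8, 4/7, 7/8, 4/3, 5/3


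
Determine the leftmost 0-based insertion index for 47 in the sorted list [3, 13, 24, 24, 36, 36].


List is sorted: [3, 13, 24, 24, 36, 36]
We need the leftmost position where 47 can be inserted, i.e. the first index whose element is >= 47 (or the end of the list if none is).
Binary search with low=0, high=6 (0-based indices):
  low=0, high=6, mid=3: a[3]=24 < 47, so low = 4
  low=4, high=6, mid=5: a[5]=36 < 47, so low = 6
Now low = high = 6, so the insertion index is 6.
Final answer: 6


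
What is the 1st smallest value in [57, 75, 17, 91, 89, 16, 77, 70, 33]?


Sort ascending: [16, 17, 33, 57, 70, 75, 77, 89, 91]
The 1st element (1-indexed) is at index 0.
Value = 16
Final answer: 16


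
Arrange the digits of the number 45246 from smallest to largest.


The number 45246 has digits: 4, 5, 2, 4, 6
Sorted: 2, 4, 4, 5, 6
Joining the sorted digits gives the result.
Final answer: 24456


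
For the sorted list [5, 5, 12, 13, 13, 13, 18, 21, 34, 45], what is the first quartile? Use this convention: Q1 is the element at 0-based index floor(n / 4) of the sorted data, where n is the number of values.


The list has n = 10 elements.
Q1 index = floor(10 / 4) = floor(2.5) = 2
Counting from index 0 in the sorted data, the element at index 2 is 12.
Final answer: 12


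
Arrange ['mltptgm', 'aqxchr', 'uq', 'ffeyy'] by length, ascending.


Compute lengths:
  'mltptgm' has length 7
  'aqxchr' has length 6
  'uq' has length 2
  'ffeyy' has length 5
Lengths in increasing order: 2 < 5 < 6 < 7
Listing the words in that order gives the answer.
Final answer: ['uq', 'ffeyy', 'aqxchr', 'mltptgm']


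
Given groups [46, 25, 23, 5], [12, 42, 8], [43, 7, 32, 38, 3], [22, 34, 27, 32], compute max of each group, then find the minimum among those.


Find max of each group:
  Group 1: [46, 25, 23, 5] -> max = 46
  Group 2: [12, 42, 8] -> max = 42
  Group 3: [43, 7, 32, 38, 3] -> max = 43
  Group 4: [22, 34, 27, 32] -> max = 34
Maxes: [46, 42, 43, 34]
Minimum of maxes = 34
Final answer: 34


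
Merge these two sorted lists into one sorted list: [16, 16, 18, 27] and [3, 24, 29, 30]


List A: [16, 16, 18, 27]
List B: [3, 24, 29, 30]
Repeatedly compare the front elements and take the smaller:
  16 vs 3 -> take 3
  16 vs 24 -> take 16
  16 vs 24 -> take 16
  18 vs 24 -> take 18
  27 vs 24 -> take 24
  27 vs 29 -> take 27
  A is exhausted; append the rest of B: [29, 30]
Final answer: [3, 16, 16, 18, 24, 27, 29, 30]


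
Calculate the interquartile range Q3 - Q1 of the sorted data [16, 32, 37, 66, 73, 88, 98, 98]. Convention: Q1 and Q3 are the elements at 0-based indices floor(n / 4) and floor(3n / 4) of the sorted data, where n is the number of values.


The data has n = 8 elements.
Q1 index = floor(8 / 4) = floor(2) = 2; Q3 index = floor(3 * 8 / 4) = floor(6) = 6
Q1 = element at index 2 = 37
Q3 = element at index 6 = 98
IQR = 98 - 37 = 61
Final answer: 61


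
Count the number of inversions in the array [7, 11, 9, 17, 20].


For each element, count the later elements that are smaller than it:
  7 (index 0): smaller elements after it = [] -> 0
  11 (index 1): smaller elements after it = [9] -> 1
  9 (index 2): smaller elements after it = [] -> 0
  17 (index 3): smaller elements after it = [] -> 0
Total inversions = 0 + 1 + 0 + 0 = 1
Final answer: 1


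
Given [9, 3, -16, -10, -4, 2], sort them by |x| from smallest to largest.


Compute absolute values:
  |9| = 9
  |3| = 3
  |-16| = 16
  |-10| = 10
  |-4| = 4
  |2| = 2
Absolute values in increasing order: 2 < 3 < 4 < 9 < 10 < 16
Listing the original numbers in that order gives the answer.
Final answer: [2, 3, -4, 9, -10, -16]


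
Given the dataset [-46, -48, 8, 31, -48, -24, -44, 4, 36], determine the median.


First, sort the list: [-48, -48, -46, -44, -24, 4, 8, 31, 36]
The list has 9 elements (odd count).
The middle index is 4 (0-based), and the element there is -24.
Final answer: -24


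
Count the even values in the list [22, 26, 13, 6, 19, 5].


Check each element:
  22 is even
  26 is even
  13 is odd
  6 is even
  19 is odd
  5 is odd
Evens: [22, 26, 6]
Count of evens = 3
Final answer: 3


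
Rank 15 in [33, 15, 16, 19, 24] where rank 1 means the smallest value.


Sort ascending: [15, 16, 19, 24, 33]
Find 15 in the sorted list.
15 is at position 1 (1-indexed).
Final answer: 1


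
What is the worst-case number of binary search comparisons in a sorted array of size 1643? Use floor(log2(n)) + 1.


Binary search halves the search space each step.
Maximum comparisons = floor(log2(1643)) + 1
log2(1643) = 10.6821
floor(log2(1643)) = 10, so 10 + 1 = 11
Final answer: 11


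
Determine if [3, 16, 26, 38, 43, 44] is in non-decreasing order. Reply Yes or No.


Check consecutive pairs:
  3 <= 16? True
  16 <= 26? True
  26 <= 38? True
  38 <= 43? True
  43 <= 44? True
Every consecutive pair is in order, so the list is non-decreasing.
Final answer: Yes


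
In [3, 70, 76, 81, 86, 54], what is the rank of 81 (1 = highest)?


Sort descending: [86, 81, 76, 70, 54, 3]
Find 81 in the sorted list.
81 is at position 2.
Final answer: 2


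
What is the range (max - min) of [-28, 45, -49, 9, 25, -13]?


Maximum value: 45
Minimum value: -49
Range = 45 - (-49) = 94
Final answer: 94


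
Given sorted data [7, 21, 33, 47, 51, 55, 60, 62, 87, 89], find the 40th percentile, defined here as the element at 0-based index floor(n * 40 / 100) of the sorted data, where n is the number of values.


The dataset has n = 10 elements.
Index = floor(10 * 40 / 100) = floor(400 / 100) = floor(4) = 4
Counting from index 0 in the sorted data, the element at index 4 is 51.
Final answer: 51


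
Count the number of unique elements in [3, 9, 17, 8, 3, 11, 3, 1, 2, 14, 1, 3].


List all unique values:
Distinct values: [1, 2, 3, 8, 9, 11, 14, 17]
Count = 8
Final answer: 8


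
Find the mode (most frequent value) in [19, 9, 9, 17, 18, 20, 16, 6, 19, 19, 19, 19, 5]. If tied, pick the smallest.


Count the frequency of each value:
  5 appears 1 time(s)
  6 appears 1 time(s)
  9 appears 2 time(s)
  16 appears 1 time(s)
  17 appears 1 time(s)
  18 appears 1 time(s)
  19 appears 5 time(s)
  20 appears 1 time(s)
Maximum frequency is 5.
Only 19 reaches that frequency, so it is the mode.
Final answer: 19


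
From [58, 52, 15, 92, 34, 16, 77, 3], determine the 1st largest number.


Sort descending: [92, 77, 58, 52, 34, 16, 15, 3]
The 1st element (1-indexed) is at index 0.
Value = 92
Final answer: 92


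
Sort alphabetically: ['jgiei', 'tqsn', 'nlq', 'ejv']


Compare strings character by character (the first differing letter decides):
  'ejv' < 'jgiei' since 'e' < 'j' at position 1
  'jgiei' < 'nlq' since 'j' < 'n' at position 1
  'nlq' < 'tqsn' since 'n' < 't' at position 1
Chaining these comparisons gives the alphabetical order.
Final answer: ['ejv', 'jgiei', 'nlq', 'tqsn']


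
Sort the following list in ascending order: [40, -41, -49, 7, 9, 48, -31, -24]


Original list: [40, -41, -49, 7, 9, 48, -31, -24]
Repeatedly take the smallest remaining element:
  Remaining [40, -41, -49, 7, 9, 48, -31, -24] -> smallest is -49
  Remaining [40, -41, 7, 9, 48, -31, -24] -> smallest is -41
  Remaining [40, 7, 9, 48, -31, -24] -> smallest is -31
  Remaining [40, 7, 9, 48, -24] -> smallest is -24
  Remaining [40, 7, 9, 48] -> smallest is 7
  Remaining [40, 9, 48] -> smallest is 9
  Remaining [40, 48] -> smallest is 40
  Remaining [48] -> smallest is 48
Collecting the picks in order gives the sorted list.
Final answer: [-49, -41, -31, -24, 7, 9, 40, 48]


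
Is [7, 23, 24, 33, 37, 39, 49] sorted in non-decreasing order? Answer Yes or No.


Check consecutive pairs:
  7 <= 23? True
  23 <= 24? True
  24 <= 33? True
  33 <= 37? True
  37 <= 39? True
  39 <= 49? True
Every consecutive pair is in order, so the list is non-decreasing.
Final answer: Yes


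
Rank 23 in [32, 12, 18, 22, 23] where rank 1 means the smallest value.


Sort ascending: [12, 18, 22, 23, 32]
Find 23 in the sorted list.
23 is at position 4 (1-indexed).
Final answer: 4


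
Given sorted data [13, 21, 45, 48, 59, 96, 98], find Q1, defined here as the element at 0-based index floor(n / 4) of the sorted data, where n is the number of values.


The list has n = 7 elements.
Q1 index = floor(7 / 4) = floor(1.75) = 1
Counting from index 0 in the sorted data, the element at index 1 is 21.
Final answer: 21


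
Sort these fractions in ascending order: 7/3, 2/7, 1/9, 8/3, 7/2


Convert to decimal for comparison:
  7/3 = 2.3333
  2/7 = 0.2857
  1/9 = 0.1111
  8/3 = 2.6667
  7/2 = 3.5
Decimals in increasing order: 0.1111 < 0.2857 < 2.3333 < 2.6667 < 3.5
Writing each back as its fraction gives the sorted order.
Final answer: 1/9, 2/7, 7/3, 8/3, 7/2


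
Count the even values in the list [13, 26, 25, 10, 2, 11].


Check each element:
  13 is odd
  26 is even
  25 is odd
  10 is even
  2 is even
  11 is odd
Evens: [26, 10, 2]
Count of evens = 3
Final answer: 3


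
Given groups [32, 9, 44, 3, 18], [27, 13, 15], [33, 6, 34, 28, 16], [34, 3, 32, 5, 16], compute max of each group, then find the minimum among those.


Find max of each group:
  Group 1: [32, 9, 44, 3, 18] -> max = 44
  Group 2: [27, 13, 15] -> max = 27
  Group 3: [33, 6, 34, 28, 16] -> max = 34
  Group 4: [34, 3, 32, 5, 16] -> max = 34
Maxes: [44, 27, 34, 34]
Minimum of maxes = 27
Final answer: 27


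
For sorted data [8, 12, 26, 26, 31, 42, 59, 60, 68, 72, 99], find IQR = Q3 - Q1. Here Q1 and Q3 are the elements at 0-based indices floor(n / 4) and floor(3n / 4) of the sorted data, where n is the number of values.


The data has n = 11 elements.
Q1 index = floor(11 / 4) = floor(2.75) = 2; Q3 index = floor(3 * 11 / 4) = floor(8.25) = 8
Q1 = element at index 2 = 26
Q3 = element at index 8 = 68
IQR = 68 - 26 = 42
Final answer: 42


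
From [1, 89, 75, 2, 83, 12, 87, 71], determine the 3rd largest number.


Sort descending: [89, 87, 83, 75, 71, 12, 2, 1]
The 3rd element (1-indexed) is at index 2.
Value = 83
Final answer: 83


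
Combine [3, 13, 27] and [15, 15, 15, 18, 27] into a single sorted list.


List A: [3, 13, 27]
List B: [15, 15, 15, 18, 27]
Repeatedly compare the front elements and take the smaller:
  3 vs 15 -> take 3
  13 vs 15 -> take 13
  27 vs 15 -> take 15
  27 vs 15 -> take 15
  27 vs 15 -> take 15
  27 vs 18 -> take 18
  27 vs 27 -> take 27
  A is exhausted; append the rest of B: [27]
Final answer: [3, 13, 15, 15, 15, 18, 27, 27]


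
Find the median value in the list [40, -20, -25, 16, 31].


First, sort the list: [-25, -20, 16, 31, 40]
The list has 5 elements (odd count).
The middle index is 2 (0-based), and the element there is 16.
Final answer: 16


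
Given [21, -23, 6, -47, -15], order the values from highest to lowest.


Original list: [21, -23, 6, -47, -15]
Repeatedly take the largest remaining element:
  Remaining [21, -23, 6, -47, -15] -> largest is 21
  Remaining [-23, 6, -47, -15] -> largest is 6
  Remaining [-23, -47, -15] -> largest is -15
  Remaining [-23, -47] -> largest is -23
  Remaining [-47] -> largest is -47
Collecting the picks in order gives the descending list.
Final answer: [21, 6, -15, -23, -47]


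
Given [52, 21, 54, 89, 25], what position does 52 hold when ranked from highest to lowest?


Sort descending: [89, 54, 52, 25, 21]
Find 52 in the sorted list.
52 is at position 3.
Final answer: 3


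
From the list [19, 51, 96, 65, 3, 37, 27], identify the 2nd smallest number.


Sort ascending: [3, 19, 27, 37, 51, 65, 96]
The 2nd element (1-indexed) is at index 1.
Value = 19
Final answer: 19


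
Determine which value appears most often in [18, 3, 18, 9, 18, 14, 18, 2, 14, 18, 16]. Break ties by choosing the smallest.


Count the frequency of each value:
  2 appears 1 time(s)
  3 appears 1 time(s)
  9 appears 1 time(s)
  14 appears 2 time(s)
  16 appears 1 time(s)
  18 appears 5 time(s)
Maximum frequency is 5.
Only 18 reaches that frequency, so it is the mode.
Final answer: 18


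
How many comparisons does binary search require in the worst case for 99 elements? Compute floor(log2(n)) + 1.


Binary search halves the search space each step.
Maximum comparisons = floor(log2(99)) + 1
log2(99) = 6.6294
floor(log2(99)) = 6, so 6 + 1 = 7
Final answer: 7


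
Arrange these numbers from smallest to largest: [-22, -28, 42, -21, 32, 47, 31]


Original list: [-22, -28, 42, -21, 32, 47, 31]
Repeatedly take the smallest remaining element:
  Remaining [-22, -28, 42, -21, 32, 47, 31] -> smallest is -28
  Remaining [-22, 42, -21, 32, 47, 31] -> smallest is -22
  Remaining [42, -21, 32, 47, 31] -> smallest is -21
  Remaining [42, 32, 47, 31] -> smallest is 31
  Remaining [42, 32, 47] -> smallest is 32
  Remaining [42, 47] -> smallest is 42
  Remaining [47] -> smallest is 47
Collecting the picks in order gives the sorted list.
Final answer: [-28, -22, -21, 31, 32, 42, 47]


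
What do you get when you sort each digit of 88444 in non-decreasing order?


The number 88444 has digits: 8, 8, 4, 4, 4
Sorted: 4, 4, 4, 8, 8
Joining the sorted digits gives the result.
Final answer: 44488


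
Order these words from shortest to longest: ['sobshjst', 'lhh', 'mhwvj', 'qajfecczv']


Compute lengths:
  'sobshjst' has length 8
  'lhh' has length 3
  'mhwvj' has length 5
  'qajfecczv' has length 9
Lengths in increasing order: 3 < 5 < 8 < 9
Listing the words in that order gives the answer.
Final answer: ['lhh', 'mhwvj', 'sobshjst', 'qajfecczv']


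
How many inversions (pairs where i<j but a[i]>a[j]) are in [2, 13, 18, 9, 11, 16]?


For each element, count the later elements that are smaller than it:
  2 (index 0): smaller elements after it = [] -> 0
  13 (index 1): smaller elements after it = [9, 11] -> 2
  18 (index 2): smaller elements after it = [9, 11, 16] -> 3
  9 (index 3): smaller elements after it = [] -> 0
  11 (index 4): smaller elements after it = [] -> 0
Total inversions = 0 + 2 + 3 + 0 + 0 = 5
Final answer: 5


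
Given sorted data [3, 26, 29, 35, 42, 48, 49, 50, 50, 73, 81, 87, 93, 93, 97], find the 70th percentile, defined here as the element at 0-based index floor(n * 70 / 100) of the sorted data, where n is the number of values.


The dataset has n = 15 elements.
Index = floor(15 * 70 / 100) = floor(1050 / 100) = floor(10.5) = 10
Counting from index 0 in the sorted data, the element at index 10 is 81.
Final answer: 81


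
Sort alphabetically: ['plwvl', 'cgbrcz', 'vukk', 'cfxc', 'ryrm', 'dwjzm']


Compare strings character by character (the first differing letter decides):
  'cfxc' < 'cgbrcz' since 'f' < 'g' at position 2
  'cgbrcz' < 'dwjzm' since 'c' < 'd' at position 1
  'dwjzm' < 'plwvl' since 'd' < 'p' at position 1
  'plwvl' < 'ryrm' since 'p' < 'r' at position 1
  'ryrm' < 'vukk' since 'r' < 'v' at position 1
Chaining these comparisons gives the alphabetical order.
Final answer: ['cfxc', 'cgbrcz', 'dwjzm', 'plwvl', 'ryrm', 'vukk']


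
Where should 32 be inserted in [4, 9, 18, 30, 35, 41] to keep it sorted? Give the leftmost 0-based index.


List is sorted: [4, 9, 18, 30, 35, 41]
We need the leftmost position where 32 can be inserted, i.e. the first index whose element is >= 32 (or the end of the list if none is).
Binary search with low=0, high=6 (0-based indices):
  low=0, high=6, mid=3: a[3]=30 < 32, so low = 4
  low=4, high=6, mid=5: a[5]=41 >= 32, so high = 5
  low=4, high=5, mid=4: a[4]=35 >= 32, so high = 4
Now low = high = 4, so the insertion index is 4.
Final answer: 4


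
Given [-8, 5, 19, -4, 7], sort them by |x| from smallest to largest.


Compute absolute values:
  |-8| = 8
  |5| = 5
  |19| = 19
  |-4| = 4
  |7| = 7
Absolute values in increasing order: 4 < 5 < 7 < 8 < 19
Listing the original numbers in that order gives the answer.
Final answer: [-4, 5, 7, -8, 19]


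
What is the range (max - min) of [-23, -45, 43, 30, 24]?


Maximum value: 43
Minimum value: -45
Range = 43 - (-45) = 88
Final answer: 88


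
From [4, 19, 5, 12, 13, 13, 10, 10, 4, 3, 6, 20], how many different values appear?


List all unique values:
Distinct values: [3, 4, 5, 6, 10, 12, 13, 19, 20]
Count = 9
Final answer: 9


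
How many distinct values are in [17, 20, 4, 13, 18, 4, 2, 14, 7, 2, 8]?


List all unique values:
Distinct values: [2, 4, 7, 8, 13, 14, 17, 18, 20]
Count = 9
Final answer: 9


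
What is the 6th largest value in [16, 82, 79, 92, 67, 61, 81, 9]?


Sort descending: [92, 82, 81, 79, 67, 61, 16, 9]
The 6th element (1-indexed) is at index 5.
Value = 61
Final answer: 61


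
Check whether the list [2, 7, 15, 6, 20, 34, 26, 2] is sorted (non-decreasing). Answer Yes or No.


Check consecutive pairs:
  2 <= 7? True
  7 <= 15? True
  15 <= 6? False
  6 <= 20? True
  20 <= 34? True
  34 <= 26? False
  26 <= 2? False
3 consecutive pair(s) are out of order, so the list is not sorted.
Final answer: No


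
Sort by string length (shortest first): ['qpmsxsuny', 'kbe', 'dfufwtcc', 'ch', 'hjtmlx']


Compute lengths:
  'qpmsxsuny' has length 9
  'kbe' has length 3
  'dfufwtcc' has length 8
  'ch' has length 2
  'hjtmlx' has length 6
Lengths in increasing order: 2 < 3 < 6 < 8 < 9
Listing the words in that order gives the answer.
Final answer: ['ch', 'kbe', 'hjtmlx', 'dfufwtcc', 'qpmsxsuny']


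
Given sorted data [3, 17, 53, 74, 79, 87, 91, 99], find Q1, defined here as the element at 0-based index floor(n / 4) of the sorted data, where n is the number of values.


The list has n = 8 elements.
Q1 index = floor(8 / 4) = floor(2) = 2
Counting from index 0 in the sorted data, the element at index 2 is 53.
Final answer: 53


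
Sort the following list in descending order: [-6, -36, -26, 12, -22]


Original list: [-6, -36, -26, 12, -22]
Repeatedly take the largest remaining element:
  Remaining [-6, -36, -26, 12, -22] -> largest is 12
  Remaining [-6, -36, -26, -22] -> largest is -6
  Remaining [-36, -26, -22] -> largest is -22
  Remaining [-36, -26] -> largest is -26
  Remaining [-36] -> largest is -36
Collecting the picks in order gives the descending list.
Final answer: [12, -6, -22, -26, -36]


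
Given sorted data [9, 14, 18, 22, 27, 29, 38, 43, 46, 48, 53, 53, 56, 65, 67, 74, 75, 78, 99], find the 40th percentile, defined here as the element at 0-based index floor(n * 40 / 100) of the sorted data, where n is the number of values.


The dataset has n = 19 elements.
Index = floor(19 * 40 / 100) = floor(760 / 100) = floor(7.6) = 7
Counting from index 0 in the sorted data, the element at index 7 is 43.
Final answer: 43


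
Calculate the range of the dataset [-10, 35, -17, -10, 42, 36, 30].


Maximum value: 42
Minimum value: -17
Range = 42 - (-17) = 59
Final answer: 59


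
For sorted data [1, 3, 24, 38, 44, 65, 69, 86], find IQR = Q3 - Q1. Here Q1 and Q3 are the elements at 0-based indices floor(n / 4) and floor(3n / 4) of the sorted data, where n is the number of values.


The data has n = 8 elements.
Q1 index = floor(8 / 4) = floor(2) = 2; Q3 index = floor(3 * 8 / 4) = floor(6) = 6
Q1 = element at index 2 = 24
Q3 = element at index 6 = 69
IQR = 69 - 24 = 45
Final answer: 45


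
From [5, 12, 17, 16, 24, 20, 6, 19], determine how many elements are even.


Check each element:
  5 is odd
  12 is even
  17 is odd
  16 is even
  24 is even
  20 is even
  6 is even
  19 is odd
Evens: [12, 16, 24, 20, 6]
Count of evens = 5
Final answer: 5


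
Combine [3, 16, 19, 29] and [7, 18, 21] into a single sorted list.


List A: [3, 16, 19, 29]
List B: [7, 18, 21]
Repeatedly compare the front elements and take the smaller:
  3 vs 7 -> take 3
  16 vs 7 -> take 7
  16 vs 18 -> take 16
  19 vs 18 -> take 18
  19 vs 21 -> take 19
  29 vs 21 -> take 21
  B is exhausted; append the rest of A: [29]
Final answer: [3, 7, 16, 18, 19, 21, 29]


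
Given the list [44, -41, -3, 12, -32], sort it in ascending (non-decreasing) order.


Original list: [44, -41, -3, 12, -32]
Repeatedly take the smallest remaining element:
  Remaining [44, -41, -3, 12, -32] -> smallest is -41
  Remaining [44, -3, 12, -32] -> smallest is -32
  Remaining [44, -3, 12] -> smallest is -3
  Remaining [44, 12] -> smallest is 12
  Remaining [44] -> smallest is 44
Collecting the picks in order gives the sorted list.
Final answer: [-41, -32, -3, 12, 44]


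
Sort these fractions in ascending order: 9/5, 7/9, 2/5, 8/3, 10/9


Convert to decimal for comparison:
  9/5 = 1.8
  7/9 = 0.7778
  2/5 = 0.4
  8/3 = 2.6667
  10/9 = 1.1111
Decimals in increasing order: 0.4 < 0.7778 < 1.1111 < 1.8 < 2.6667
Writing each back as its fraction gives the sorted order.
Final answer: 2/5, 7/9, 10/9, 9/5, 8/3


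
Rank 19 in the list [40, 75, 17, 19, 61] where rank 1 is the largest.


Sort descending: [75, 61, 40, 19, 17]
Find 19 in the sorted list.
19 is at position 4.
Final answer: 4


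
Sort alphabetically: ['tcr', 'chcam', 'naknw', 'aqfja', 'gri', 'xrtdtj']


Compare strings character by character (the first differing letter decides):
  'aqfja' < 'chcam' since 'a' < 'c' at position 1
  'chcam' < 'gri' since 'c' < 'g' at position 1
  'gri' < 'naknw' since 'g' < 'n' at position 1
  'naknw' < 'tcr' since 'n' < 't' at position 1
  'tcr' < 'xrtdtj' since 't' < 'x' at position 1
Chaining these comparisons gives the alphabetical order.
Final answer: ['aqfja', 'chcam', 'gri', 'naknw', 'tcr', 'xrtdtj']


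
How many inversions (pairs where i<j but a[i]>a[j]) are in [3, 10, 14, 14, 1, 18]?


For each element, count the later elements that are smaller than it:
  3 (index 0): smaller elements after it = [1] -> 1
  10 (index 1): smaller elements after it = [1] -> 1
  14 (index 2): smaller elements after it = [1] -> 1
  14 (index 3): smaller elements after it = [1] -> 1
  1 (index 4): smaller elements after it = [] -> 0
Total inversions = 1 + 1 + 1 + 1 + 0 = 4
Final answer: 4


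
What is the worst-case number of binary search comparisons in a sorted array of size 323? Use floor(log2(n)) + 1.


Binary search halves the search space each step.
Maximum comparisons = floor(log2(323)) + 1
log2(323) = 8.3354
floor(log2(323)) = 8, so 8 + 1 = 9
Final answer: 9


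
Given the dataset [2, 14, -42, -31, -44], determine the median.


First, sort the list: [-44, -42, -31, 2, 14]
The list has 5 elements (odd count).
The middle index is 2 (0-based), and the element there is -31.
Final answer: -31


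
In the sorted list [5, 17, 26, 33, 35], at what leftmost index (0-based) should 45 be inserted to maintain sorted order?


List is sorted: [5, 17, 26, 33, 35]
We need the leftmost position where 45 can be inserted, i.e. the first index whose element is >= 45 (or the end of the list if none is).
Binary search with low=0, high=5 (0-based indices):
  low=0, high=5, mid=2: a[2]=26 < 45, so low = 3
  low=3, high=5, mid=4: a[4]=35 < 45, so low = 5
Now low = high = 5, so the insertion index is 5.
Final answer: 5


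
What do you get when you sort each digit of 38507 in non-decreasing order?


The number 38507 has digits: 3, 8, 5, 0, 7
Sorted: 0, 3, 5, 7, 8
Joining the sorted digits gives the result.
Final answer: 03578


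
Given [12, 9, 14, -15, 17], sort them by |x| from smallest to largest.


Compute absolute values:
  |12| = 12
  |9| = 9
  |14| = 14
  |-15| = 15
  |17| = 17
Absolute values in increasing order: 9 < 12 < 14 < 15 < 17
Listing the original numbers in that order gives the answer.
Final answer: [9, 12, 14, -15, 17]


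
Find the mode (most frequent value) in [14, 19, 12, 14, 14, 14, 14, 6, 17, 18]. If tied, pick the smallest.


Count the frequency of each value:
  6 appears 1 time(s)
  12 appears 1 time(s)
  14 appears 5 time(s)
  17 appears 1 time(s)
  18 appears 1 time(s)
  19 appears 1 time(s)
Maximum frequency is 5.
Only 14 reaches that frequency, so it is the mode.
Final answer: 14


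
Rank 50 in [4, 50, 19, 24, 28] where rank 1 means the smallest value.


Sort ascending: [4, 19, 24, 28, 50]
Find 50 in the sorted list.
50 is at position 5 (1-indexed).
Final answer: 5


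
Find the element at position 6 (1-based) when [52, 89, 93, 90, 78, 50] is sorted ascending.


Sort ascending: [50, 52, 78, 89, 90, 93]
The 6th element (1-indexed) is at index 5.
Value = 93
Final answer: 93


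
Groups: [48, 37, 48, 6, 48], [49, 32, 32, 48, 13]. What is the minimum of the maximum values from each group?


Find max of each group:
  Group 1: [48, 37, 48, 6, 48] -> max = 48
  Group 2: [49, 32, 32, 48, 13] -> max = 49
Maxes: [48, 49]
Minimum of maxes = 48
Final answer: 48


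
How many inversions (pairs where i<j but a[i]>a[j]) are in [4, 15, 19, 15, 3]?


For each element, count the later elements that are smaller than it:
  4 (index 0): smaller elements after it = [3] -> 1
  15 (index 1): smaller elements after it = [3] -> 1
  19 (index 2): smaller elements after it = [15, 3] -> 2
  15 (index 3): smaller elements after it = [3] -> 1
Total inversions = 1 + 1 + 2 + 1 = 5
Final answer: 5


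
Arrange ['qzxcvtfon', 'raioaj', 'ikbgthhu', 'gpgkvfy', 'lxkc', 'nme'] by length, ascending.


Compute lengths:
  'qzxcvtfon' has length 9
  'raioaj' has length 6
  'ikbgthhu' has length 8
  'gpgkvfy' has length 7
  'lxkc' has length 4
  'nme' has length 3
Lengths in increasing order: 3 < 4 < 6 < 7 < 8 < 9
Listing the words in that order gives the answer.
Final answer: ['nme', 'lxkc', 'raioaj', 'gpgkvfy', 'ikbgthhu', 'qzxcvtfon']


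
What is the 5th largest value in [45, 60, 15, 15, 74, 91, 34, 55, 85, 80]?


Sort descending: [91, 85, 80, 74, 60, 55, 45, 34, 15, 15]
The 5th element (1-indexed) is at index 4.
Value = 60
Final answer: 60


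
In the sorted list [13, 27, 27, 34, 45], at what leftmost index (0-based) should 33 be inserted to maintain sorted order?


List is sorted: [13, 27, 27, 34, 45]
We need the leftmost position where 33 can be inserted, i.e. the first index whose element is >= 33 (or the end of the list if none is).
Binary search with low=0, high=5 (0-based indices):
  low=0, high=5, mid=2: a[2]=27 < 33, so low = 3
  low=3, high=5, mid=4: a[4]=45 >= 33, so high = 4
  low=3, high=4, mid=3: a[3]=34 >= 33, so high = 3
Now low = high = 3, so the insertion index is 3.
Final answer: 3


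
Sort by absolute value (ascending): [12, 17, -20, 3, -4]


Compute absolute values:
  |12| = 12
  |17| = 17
  |-20| = 20
  |3| = 3
  |-4| = 4
Absolute values in increasing order: 3 < 4 < 12 < 17 < 20
Listing the original numbers in that order gives the answer.
Final answer: [3, -4, 12, 17, -20]


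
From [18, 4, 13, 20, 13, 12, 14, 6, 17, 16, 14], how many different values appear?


List all unique values:
Distinct values: [4, 6, 12, 13, 14, 16, 17, 18, 20]
Count = 9
Final answer: 9


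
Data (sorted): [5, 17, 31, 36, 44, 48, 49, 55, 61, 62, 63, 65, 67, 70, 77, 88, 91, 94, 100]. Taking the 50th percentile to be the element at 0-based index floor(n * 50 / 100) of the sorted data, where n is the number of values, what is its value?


The dataset has n = 19 elements.
Index = floor(19 * 50 / 100) = floor(950 / 100) = floor(9.5) = 9
Counting from index 0 in the sorted data, the element at index 9 is 62.
Final answer: 62


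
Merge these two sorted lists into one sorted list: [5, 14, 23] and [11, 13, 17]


List A: [5, 14, 23]
List B: [11, 13, 17]
Repeatedly compare the front elements and take the smaller:
  5 vs 11 -> take 5
  14 vs 11 -> take 11
  14 vs 13 -> take 13
  14 vs 17 -> take 14
  23 vs 17 -> take 17
  B is exhausted; append the rest of A: [23]
Final answer: [5, 11, 13, 14, 17, 23]


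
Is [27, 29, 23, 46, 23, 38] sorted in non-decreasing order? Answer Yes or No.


Check consecutive pairs:
  27 <= 29? True
  29 <= 23? False
  23 <= 46? True
  46 <= 23? False
  23 <= 38? True
2 consecutive pair(s) are out of order, so the list is not sorted.
Final answer: No


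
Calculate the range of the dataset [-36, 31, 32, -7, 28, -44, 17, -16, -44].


Maximum value: 32
Minimum value: -44
Range = 32 - (-44) = 76
Final answer: 76


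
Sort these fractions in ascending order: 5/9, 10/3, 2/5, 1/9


Convert to decimal for comparison:
  5/9 = 0.5556
  10/3 = 3.3333
  2/5 = 0.4
  1/9 = 0.1111
Decimals in increasing order: 0.1111 < 0.4 < 0.5556 < 3.3333
Writing each back as its fraction gives the sorted order.
Final answer: 1/9, 2/5, 5/9, 10/3


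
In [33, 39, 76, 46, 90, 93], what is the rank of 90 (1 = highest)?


Sort descending: [93, 90, 76, 46, 39, 33]
Find 90 in the sorted list.
90 is at position 2.
Final answer: 2


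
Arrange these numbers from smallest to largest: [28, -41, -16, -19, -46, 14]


Original list: [28, -41, -16, -19, -46, 14]
Repeatedly take the smallest remaining element:
  Remaining [28, -41, -16, -19, -46, 14] -> smallest is -46
  Remaining [28, -41, -16, -19, 14] -> smallest is -41
  Remaining [28, -16, -19, 14] -> smallest is -19
  Remaining [28, -16, 14] -> smallest is -16
  Remaining [28, 14] -> smallest is 14
  Remaining [28] -> smallest is 28
Collecting the picks in order gives the sorted list.
Final answer: [-46, -41, -19, -16, 14, 28]


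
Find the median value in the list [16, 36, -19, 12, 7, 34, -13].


First, sort the list: [-19, -13, 7, 12, 16, 34, 36]
The list has 7 elements (odd count).
The middle index is 3 (0-based), and the element there is 12.
Final answer: 12


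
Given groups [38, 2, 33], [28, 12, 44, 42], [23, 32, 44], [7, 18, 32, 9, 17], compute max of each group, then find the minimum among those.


Find max of each group:
  Group 1: [38, 2, 33] -> max = 38
  Group 2: [28, 12, 44, 42] -> max = 44
  Group 3: [23, 32, 44] -> max = 44
  Group 4: [7, 18, 32, 9, 17] -> max = 32
Maxes: [38, 44, 44, 32]
Minimum of maxes = 32
Final answer: 32


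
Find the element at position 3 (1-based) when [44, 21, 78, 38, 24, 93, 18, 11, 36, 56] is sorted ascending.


Sort ascending: [11, 18, 21, 24, 36, 38, 44, 56, 78, 93]
The 3rd element (1-indexed) is at index 2.
Value = 21
Final answer: 21


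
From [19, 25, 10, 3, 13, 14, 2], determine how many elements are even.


Check each element:
  19 is odd
  25 is odd
  10 is even
  3 is odd
  13 is odd
  14 is even
  2 is even
Evens: [10, 14, 2]
Count of evens = 3
Final answer: 3


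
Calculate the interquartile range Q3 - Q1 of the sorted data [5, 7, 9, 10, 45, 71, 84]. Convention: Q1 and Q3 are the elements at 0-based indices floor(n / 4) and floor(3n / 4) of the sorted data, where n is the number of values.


The data has n = 7 elements.
Q1 index = floor(7 / 4) = floor(1.75) = 1; Q3 index = floor(3 * 7 / 4) = floor(5.25) = 5
Q1 = element at index 1 = 7
Q3 = element at index 5 = 71
IQR = 71 - 7 = 64
Final answer: 64


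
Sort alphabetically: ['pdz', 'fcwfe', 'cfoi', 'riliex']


Compare strings character by character (the first differing letter decides):
  'cfoi' < 'fcwfe' since 'c' < 'f' at position 1
  'fcwfe' < 'pdz' since 'f' < 'p' at position 1
  'pdz' < 'riliex' since 'p' < 'r' at position 1
Chaining these comparisons gives the alphabetical order.
Final answer: ['cfoi', 'fcwfe', 'pdz', 'riliex']


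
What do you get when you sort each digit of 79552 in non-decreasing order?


The number 79552 has digits: 7, 9, 5, 5, 2
Sorted: 2, 5, 5, 7, 9
Joining the sorted digits gives the result.
Final answer: 25579


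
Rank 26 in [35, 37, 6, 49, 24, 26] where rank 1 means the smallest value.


Sort ascending: [6, 24, 26, 35, 37, 49]
Find 26 in the sorted list.
26 is at position 3 (1-indexed).
Final answer: 3


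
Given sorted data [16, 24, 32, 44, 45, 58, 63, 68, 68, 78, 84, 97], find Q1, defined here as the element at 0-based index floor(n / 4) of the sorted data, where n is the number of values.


The list has n = 12 elements.
Q1 index = floor(12 / 4) = floor(3) = 3
Counting from index 0 in the sorted data, the element at index 3 is 44.
Final answer: 44
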